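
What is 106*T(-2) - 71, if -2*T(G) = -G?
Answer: -177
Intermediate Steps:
T(G) = G/2 (T(G) = -(-1)*G/2 = G/2)
106*T(-2) - 71 = 106*((1/2)*(-2)) - 71 = 106*(-1) - 71 = -106 - 71 = -177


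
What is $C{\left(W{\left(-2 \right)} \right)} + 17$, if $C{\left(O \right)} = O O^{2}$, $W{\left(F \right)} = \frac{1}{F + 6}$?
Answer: $\frac{1089}{64} \approx 17.016$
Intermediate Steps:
$W{\left(F \right)} = \frac{1}{6 + F}$
$C{\left(O \right)} = O^{3}$
$C{\left(W{\left(-2 \right)} \right)} + 17 = \left(\frac{1}{6 - 2}\right)^{3} + 17 = \left(\frac{1}{4}\right)^{3} + 17 = \frac{1}{64} + 17 = \frac{1089}{64}$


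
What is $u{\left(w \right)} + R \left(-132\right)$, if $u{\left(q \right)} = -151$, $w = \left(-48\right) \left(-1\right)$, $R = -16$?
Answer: $1961$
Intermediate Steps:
$w = 48$
$u{\left(w \right)} + R \left(-132\right) = -151 - -2112 = -151 + 2112 = 1961$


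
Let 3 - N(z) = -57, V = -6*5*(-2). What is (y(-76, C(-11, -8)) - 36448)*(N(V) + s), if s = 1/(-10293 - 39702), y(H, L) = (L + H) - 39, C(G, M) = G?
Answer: -109710991226/49995 ≈ -2.1944e+6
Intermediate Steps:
y(H, L) = -39 + H + L (y(H, L) = (H + L) - 39 = -39 + H + L)
V = 60 (V = -30*(-2) = 60)
N(z) = 60 (N(z) = 3 - 1*(-57) = 3 + 57 = 60)
s = -1/49995 (s = 1/(-49995) = -1/49995 ≈ -2.0002e-5)
(y(-76, C(-11, -8)) - 36448)*(N(V) + s) = ((-39 - 76 - 11) - 36448)*(60 - 1/49995) = (-126 - 36448)*(2999699/49995) = -36574*2999699/49995 = -109710991226/49995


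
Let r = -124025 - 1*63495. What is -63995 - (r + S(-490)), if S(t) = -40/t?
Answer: 6052721/49 ≈ 1.2352e+5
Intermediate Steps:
r = -187520 (r = -124025 - 63495 = -187520)
-63995 - (r + S(-490)) = -63995 - (-187520 - 40/(-490)) = -63995 - (-187520 - 40*(-1/490)) = -63995 - (-187520 + 4/49) = -63995 - 1*(-9188476/49) = -63995 + 9188476/49 = 6052721/49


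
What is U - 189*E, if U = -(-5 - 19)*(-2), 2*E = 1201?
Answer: -227085/2 ≈ -1.1354e+5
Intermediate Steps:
E = 1201/2 (E = (½)*1201 = 1201/2 ≈ 600.50)
U = -48 (U = -(-24)*(-2) = -1*48 = -48)
U - 189*E = -48 - 189*1201/2 = -48 - 226989/2 = -227085/2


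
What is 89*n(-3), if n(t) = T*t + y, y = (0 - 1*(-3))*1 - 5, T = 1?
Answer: -445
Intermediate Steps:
y = -2 (y = (0 + 3)*1 - 5 = 3*1 - 5 = 3 - 5 = -2)
n(t) = -2 + t (n(t) = 1*t - 2 = t - 2 = -2 + t)
89*n(-3) = 89*(-2 - 3) = 89*(-5) = -445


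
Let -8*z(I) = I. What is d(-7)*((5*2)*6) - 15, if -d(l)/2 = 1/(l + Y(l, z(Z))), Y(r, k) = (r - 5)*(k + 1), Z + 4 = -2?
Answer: -75/7 ≈ -10.714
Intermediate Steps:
Z = -6 (Z = -4 - 2 = -6)
z(I) = -I/8
Y(r, k) = (1 + k)*(-5 + r) (Y(r, k) = (-5 + r)*(1 + k) = (1 + k)*(-5 + r))
d(l) = -2/(-35/4 + 11*l/4) (d(l) = -2/(l + (-5 + l - (-5)*(-6)/8 + (-⅛*(-6))*l)) = -2/(l + (-5 + l - 5*¾ + 3*l/4)) = -2/(l + (-5 + l - 15/4 + 3*l/4)) = -2/(l + (-35/4 + 7*l/4)) = -2/(-35/4 + 11*l/4))
d(-7)*((5*2)*6) - 15 = (-8/(-35 + 11*(-7)))*((5*2)*6) - 15 = (-8/(-35 - 77))*(10*6) - 15 = -8/(-112)*60 - 15 = -8*(-1/112)*60 - 15 = (1/14)*60 - 15 = 30/7 - 15 = -75/7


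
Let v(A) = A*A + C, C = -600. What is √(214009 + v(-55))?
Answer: √216434 ≈ 465.22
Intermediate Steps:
v(A) = -600 + A² (v(A) = A*A - 600 = A² - 600 = -600 + A²)
√(214009 + v(-55)) = √(214009 + (-600 + (-55)²)) = √(214009 + (-600 + 3025)) = √(214009 + 2425) = √216434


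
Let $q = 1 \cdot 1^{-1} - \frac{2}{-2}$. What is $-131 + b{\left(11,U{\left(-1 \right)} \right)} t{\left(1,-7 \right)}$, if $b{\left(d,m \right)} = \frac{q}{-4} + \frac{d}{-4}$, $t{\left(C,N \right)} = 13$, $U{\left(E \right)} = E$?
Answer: $- \frac{693}{4} \approx -173.25$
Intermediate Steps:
$q = 2$ ($q = 1 \cdot 1 - -1 = 1 + 1 = 2$)
$b{\left(d,m \right)} = - \frac{1}{2} - \frac{d}{4}$ ($b{\left(d,m \right)} = \frac{2}{-4} + \frac{d}{-4} = 2 \left(- \frac{1}{4}\right) + d \left(- \frac{1}{4}\right) = - \frac{1}{2} - \frac{d}{4}$)
$-131 + b{\left(11,U{\left(-1 \right)} \right)} t{\left(1,-7 \right)} = -131 + \left(- \frac{1}{2} - \frac{11}{4}\right) 13 = -131 - \frac{169}{4} = - \frac{693}{4}$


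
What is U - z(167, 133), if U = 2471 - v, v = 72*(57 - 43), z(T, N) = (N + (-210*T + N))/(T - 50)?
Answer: 205975/117 ≈ 1760.5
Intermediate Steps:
z(T, N) = (-210*T + 2*N)/(-50 + T) (z(T, N) = (N + (N - 210*T))/(-50 + T) = (-210*T + 2*N)/(-50 + T))
v = 1008 (v = 72*14 = 1008)
U = 1463 (U = 2471 - 1*1008 = 2471 - 1008 = 1463)
U - z(167, 133) = 1463 - 2*(133 - 105*167)/(-50 + 167) = 1463 - 2*(133 - 17535)/117 = 1463 - 2*(-17402)/117 = 1463 - 1*(-34804/117) = 1463 + 34804/117 = 205975/117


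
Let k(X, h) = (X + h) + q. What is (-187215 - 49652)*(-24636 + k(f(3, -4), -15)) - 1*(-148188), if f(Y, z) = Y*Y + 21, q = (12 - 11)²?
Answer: 5831813728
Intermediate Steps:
q = 1 (q = 1² = 1)
f(Y, z) = 21 + Y² (f(Y, z) = Y² + 21 = 21 + Y²)
k(X, h) = 1 + X + h (k(X, h) = (X + h) + 1 = 1 + X + h)
(-187215 - 49652)*(-24636 + k(f(3, -4), -15)) - 1*(-148188) = (-187215 - 49652)*(-24636 + (1 + (21 + 3²) - 15)) - 1*(-148188) = -236867*(-24636 + (1 + (21 + 9) - 15)) + 148188 = -236867*(-24636 + (1 + 30 - 15)) + 148188 = -236867*(-24636 + 16) + 148188 = -236867*(-24620) + 148188 = 5831665540 + 148188 = 5831813728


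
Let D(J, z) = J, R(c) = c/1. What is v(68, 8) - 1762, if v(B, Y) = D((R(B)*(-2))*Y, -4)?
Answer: -2850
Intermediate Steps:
R(c) = c (R(c) = c*1 = c)
v(B, Y) = -2*B*Y (v(B, Y) = (B*(-2))*Y = (-2*B)*Y = -2*B*Y)
v(68, 8) - 1762 = -2*68*8 - 1762 = -1088 - 1762 = -2850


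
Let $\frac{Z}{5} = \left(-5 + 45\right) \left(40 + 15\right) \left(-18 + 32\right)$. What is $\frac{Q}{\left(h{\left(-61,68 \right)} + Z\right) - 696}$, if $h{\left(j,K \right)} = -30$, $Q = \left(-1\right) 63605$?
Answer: $- \frac{63605}{153274} \approx -0.41498$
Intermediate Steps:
$Q = -63605$
$Z = 154000$ ($Z = 5 \left(-5 + 45\right) \left(40 + 15\right) \left(-18 + 32\right) = 5 \cdot 40 \cdot 55 \cdot 14 = 5 \cdot 40 \cdot 770 = 5 \cdot 30800 = 154000$)
$\frac{Q}{\left(h{\left(-61,68 \right)} + Z\right) - 696} = - \frac{63605}{\left(-30 + 154000\right) - 696} = - \frac{63605}{153970 - 696} = - \frac{63605}{153274}$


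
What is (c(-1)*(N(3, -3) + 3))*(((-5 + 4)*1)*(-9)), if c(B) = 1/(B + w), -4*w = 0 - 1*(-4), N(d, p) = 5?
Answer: -36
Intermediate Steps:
w = -1 (w = -(0 - 1*(-4))/4 = -(0 + 4)/4 = -1/4*4 = -1)
c(B) = 1/(-1 + B) (c(B) = 1/(B - 1) = 1/(-1 + B))
(c(-1)*(N(3, -3) + 3))*(((-5 + 4)*1)*(-9)) = ((5 + 3)/(-1 - 1))*(((-5 + 4)*1)*(-9)) = (8/(-2))*(-1*1*(-9)) = (-1/2*8)*(-1*(-9)) = -4*9 = -36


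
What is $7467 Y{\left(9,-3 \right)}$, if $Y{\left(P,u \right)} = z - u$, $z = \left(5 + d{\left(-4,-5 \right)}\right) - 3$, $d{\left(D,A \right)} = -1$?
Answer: $29868$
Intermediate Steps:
$z = 1$ ($z = \left(5 - 1\right) - 3 = 4 - 3 = 1$)
$Y{\left(P,u \right)} = 1 - u$
$7467 Y{\left(9,-3 \right)} = 7467 \left(1 - -3\right) = 7467 \left(1 + 3\right) = 7467 \cdot 4 = 29868$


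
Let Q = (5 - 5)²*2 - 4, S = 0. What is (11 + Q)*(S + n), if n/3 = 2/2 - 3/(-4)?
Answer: 147/4 ≈ 36.750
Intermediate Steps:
n = 21/4 (n = 3*(2/2 - 3/(-4)) = 3*(2*(½) - 3*(-¼)) = 3*(1 + ¾) = 3*(7/4) = 21/4 ≈ 5.2500)
Q = -4 (Q = 0²*2 - 4 = 0*2 - 4 = 0 - 4 = -4)
(11 + Q)*(S + n) = (11 - 4)*(0 + 21/4) = 7*(21/4) = 147/4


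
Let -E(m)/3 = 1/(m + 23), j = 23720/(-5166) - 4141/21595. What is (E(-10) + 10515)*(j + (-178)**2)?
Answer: 3834021972497308/11510135 ≈ 3.3310e+8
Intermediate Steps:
j = -38116129/7968555 (j = 23720*(-1/5166) - 4141*1/21595 = -11860/2583 - 4141/21595 = -38116129/7968555 ≈ -4.7833)
E(m) = -3/(23 + m) (E(m) = -3/(m + 23) = -3/(23 + m))
(E(-10) + 10515)*(j + (-178)**2) = (-3/(23 - 10) + 10515)*(-38116129/7968555 + (-178)**2) = (-3/13 + 10515)*(-38116129/7968555 + 31684) = (-3*1/13 + 10515)*(252437580491/7968555) = (-3/13 + 10515)*(252437580491/7968555) = (136692/13)*(252437580491/7968555) = 3834021972497308/11510135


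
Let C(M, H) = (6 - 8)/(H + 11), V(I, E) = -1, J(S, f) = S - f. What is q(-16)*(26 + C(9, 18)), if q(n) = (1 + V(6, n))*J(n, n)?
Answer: 0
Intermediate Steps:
C(M, H) = -2/(11 + H)
q(n) = 0 (q(n) = (1 - 1)*(n - n) = 0*0 = 0)
q(-16)*(26 + C(9, 18)) = 0*(26 - 2/(11 + 18)) = 0*(26 - 2/29) = 0*(752/29) = 0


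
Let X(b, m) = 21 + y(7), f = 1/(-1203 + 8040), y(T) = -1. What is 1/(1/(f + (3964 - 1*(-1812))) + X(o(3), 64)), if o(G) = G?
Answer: 39490513/789817097 ≈ 0.050000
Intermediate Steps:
f = 1/6837 ≈ 0.00014626
X(b, m) = 20 (X(b, m) = 21 - 1 = 20)
1/(1/(f + (3964 - 1*(-1812))) + X(o(3), 64)) = 1/(1/(1/6837 + (3964 - 1*(-1812))) + 20) = 1/(1/(1/6837 + (3964 + 1812)) + 20) = 1/(1/(1/6837 + 5776) + 20) = 1/(1/(39490513/6837) + 20) = 1/(6837/39490513 + 20) = 1/(789817097/39490513) = 39490513/789817097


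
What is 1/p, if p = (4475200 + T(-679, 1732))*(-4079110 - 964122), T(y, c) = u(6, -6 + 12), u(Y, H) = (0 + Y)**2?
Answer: -1/22569653402752 ≈ -4.4307e-14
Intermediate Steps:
u(Y, H) = Y**2
T(y, c) = 36 (T(y, c) = 6**2 = 36)
p = -22569653402752 (p = (4475200 + 36)*(-4079110 - 964122) = 4475236*(-5043232) = -22569653402752)
1/p = 1/(-22569653402752) = -1/22569653402752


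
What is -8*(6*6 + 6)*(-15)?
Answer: 5040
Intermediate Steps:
-8*(6*6 + 6)*(-15) = -8*(36 + 6)*(-15) = -8*42*(-15) = -336*(-15) = 5040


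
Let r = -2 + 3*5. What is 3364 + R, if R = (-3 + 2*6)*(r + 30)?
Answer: 3751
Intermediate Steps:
r = 13 (r = -2 + 15 = 13)
R = 387 (R = (-3 + 2*6)*(13 + 30) = (-3 + 12)*43 = 9*43 = 387)
3364 + R = 3364 + 387 = 3751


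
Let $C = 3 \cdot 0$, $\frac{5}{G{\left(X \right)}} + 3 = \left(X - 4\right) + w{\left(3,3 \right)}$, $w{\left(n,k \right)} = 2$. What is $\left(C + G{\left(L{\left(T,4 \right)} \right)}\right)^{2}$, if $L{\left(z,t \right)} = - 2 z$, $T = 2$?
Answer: $\frac{25}{81} \approx 0.30864$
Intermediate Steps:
$G{\left(X \right)} = \frac{5}{-5 + X}$ ($G{\left(X \right)} = \frac{5}{-3 + \left(\left(X - 4\right) + 2\right)} = \frac{5}{-3 + \left(\left(-4 + X\right) + 2\right)} = \frac{5}{-3 + \left(-2 + X\right)} = \frac{5}{-5 + X}$)
$C = 0$
$\left(C + G{\left(L{\left(T,4 \right)} \right)}\right)^{2} = \left(0 + \frac{5}{-5 - 4}\right)^{2} = \left(0 + \frac{5}{-9}\right)^{2} = \left(0 + 5 \left(- \frac{1}{9}\right)\right)^{2} = \left(0 - \frac{5}{9}\right)^{2} = \left(- \frac{5}{9}\right)^{2} = \frac{25}{81}$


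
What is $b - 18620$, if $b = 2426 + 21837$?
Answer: $5643$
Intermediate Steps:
$b = 24263$
$b - 18620 = 24263 - 18620 = 5643$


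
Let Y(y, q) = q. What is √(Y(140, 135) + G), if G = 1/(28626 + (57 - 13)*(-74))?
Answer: √86891006870/25370 ≈ 11.619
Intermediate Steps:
G = 1/25370 (G = 1/(28626 + 44*(-74)) = 1/(28626 - 3256) = 1/25370 ≈ 3.9417e-5)
√(Y(140, 135) + G) = √(135 + 1/25370) = √(3424951/25370) = √86891006870/25370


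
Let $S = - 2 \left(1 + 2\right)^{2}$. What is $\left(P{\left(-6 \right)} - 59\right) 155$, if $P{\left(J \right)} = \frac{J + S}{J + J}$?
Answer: $-8835$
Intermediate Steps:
$S = -18$ ($S = - 2 \cdot 3^{2} = \left(-2\right) 9 = -18$)
$P{\left(J \right)} = \frac{-18 + J}{2 J}$ ($P{\left(J \right)} = \frac{J - 18}{J + J} = \frac{-18 + J}{2 J}$)
$\left(P{\left(-6 \right)} - 59\right) 155 = \left(\frac{-18 - 6}{2 \left(-6\right)} - 59\right) 155 = \left(\frac{1}{2} \left(- \frac{1}{6}\right) \left(-24\right) - 59\right) 155 = \left(2 - 59\right) 155 = \left(-57\right) 155 = -8835$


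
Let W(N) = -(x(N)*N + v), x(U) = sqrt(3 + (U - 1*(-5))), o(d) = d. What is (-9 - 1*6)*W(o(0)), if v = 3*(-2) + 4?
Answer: -30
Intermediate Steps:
v = -2 (v = -6 + 4 = -2)
x(U) = sqrt(8 + U) (x(U) = sqrt(3 + (U + 5)) = sqrt(3 + (5 + U)) = sqrt(8 + U))
W(N) = 2 - N*sqrt(8 + N) (W(N) = -(sqrt(8 + N)*N - 2) = -(N*sqrt(8 + N) - 2) = -(-2 + N*sqrt(8 + N)) = 2 - N*sqrt(8 + N))
(-9 - 1*6)*W(o(0)) = (-9 - 1*6)*(2 - 1*0*sqrt(8 + 0)) = (-9 - 6)*(2 - 1*0*sqrt(8)) = -15*(2 - 1*0*2*sqrt(2)) = -15*(2 + 0) = -15*2 = -30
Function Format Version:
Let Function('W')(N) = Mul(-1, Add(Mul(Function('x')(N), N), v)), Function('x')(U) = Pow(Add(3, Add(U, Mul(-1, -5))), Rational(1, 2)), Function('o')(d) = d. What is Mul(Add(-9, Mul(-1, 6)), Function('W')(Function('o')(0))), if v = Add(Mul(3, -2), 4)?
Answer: -30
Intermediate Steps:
v = -2 (v = Add(-6, 4) = -2)
Function('x')(U) = Pow(Add(8, U), Rational(1, 2)) (Function('x')(U) = Pow(Add(3, Add(U, 5)), Rational(1, 2)) = Pow(Add(3, Add(5, U)), Rational(1, 2)) = Pow(Add(8, U), Rational(1, 2)))
Function('W')(N) = Add(2, Mul(-1, N, Pow(Add(8, N), Rational(1, 2)))) (Function('W')(N) = Mul(-1, Add(Mul(Pow(Add(8, N), Rational(1, 2)), N), -2)) = Mul(-1, Add(Mul(N, Pow(Add(8, N), Rational(1, 2))), -2)) = Mul(-1, Add(-2, Mul(N, Pow(Add(8, N), Rational(1, 2))))) = Add(2, Mul(-1, N, Pow(Add(8, N), Rational(1, 2)))))
Mul(Add(-9, Mul(-1, 6)), Function('W')(Function('o')(0))) = Mul(Add(-9, Mul(-1, 6)), Add(2, Mul(-1, 0, Pow(Add(8, 0), Rational(1, 2))))) = Mul(Add(-9, -6), Add(2, Mul(-1, 0, Pow(8, Rational(1, 2))))) = Mul(-15, Add(2, Mul(-1, 0, Mul(2, Pow(2, Rational(1, 2)))))) = Mul(-15, Add(2, 0)) = Mul(-15, 2) = -30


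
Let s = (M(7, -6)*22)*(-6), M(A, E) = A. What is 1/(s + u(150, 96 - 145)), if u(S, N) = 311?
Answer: -1/613 ≈ -0.0016313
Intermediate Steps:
s = -924 (s = (7*22)*(-6) = 154*(-6) = -924)
1/(s + u(150, 96 - 145)) = 1/(-924 + 311) = 1/(-613) = -1/613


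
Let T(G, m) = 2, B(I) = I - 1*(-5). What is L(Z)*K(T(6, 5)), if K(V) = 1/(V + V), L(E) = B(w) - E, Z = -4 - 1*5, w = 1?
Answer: 15/4 ≈ 3.7500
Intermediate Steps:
B(I) = 5 + I (B(I) = I + 5 = 5 + I)
Z = -9 (Z = -4 - 5 = -9)
L(E) = 6 - E (L(E) = (5 + 1) - E = 6 - E)
K(V) = 1/(2*V)
L(Z)*K(T(6, 5)) = (6 - 1*(-9))*((1/2)/2) = (6 + 9)*((1/2)*(1/2)) = 15*(1/4) = 15/4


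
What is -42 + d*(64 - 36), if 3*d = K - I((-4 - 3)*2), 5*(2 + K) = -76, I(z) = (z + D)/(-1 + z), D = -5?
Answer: -9646/45 ≈ -214.36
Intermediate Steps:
I(z) = (-5 + z)/(-1 + z) (I(z) = (z - 5)/(-1 + z) = (-5 + z)/(-1 + z))
K = -86/5 (K = -2 + (1/5)*(-76) = -2 - 76/5 = -86/5 ≈ -17.200)
d = -277/45 (d = (-86/5 - (-5 + (-4 - 3)*2)/(-1 + (-4 - 3)*2))/3 = (-86/5 - (-5 - 7*2)/(-1 - 7*2))/3 = (-86/5 - (-5 - 14)/(-1 - 14))/3 = (-86/5 - (-19)/(-15))/3 = (-86/5 - (-1)*(-19)/15)/3 = (-86/5 - 1*19/15)/3 = (-86/5 - 19/15)/3 = (1/3)*(-277/15) = -277/45 ≈ -6.1556)
-42 + d*(64 - 36) = -42 - 277*(64 - 36)/45 = -42 - 277/45*28 = -42 - 7756/45 = -9646/45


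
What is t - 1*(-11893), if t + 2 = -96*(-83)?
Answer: 19859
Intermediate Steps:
t = 7966 (t = -2 - 96*(-83) = -2 + 7968 = 7966)
t - 1*(-11893) = 7966 - 1*(-11893) = 7966 + 11893 = 19859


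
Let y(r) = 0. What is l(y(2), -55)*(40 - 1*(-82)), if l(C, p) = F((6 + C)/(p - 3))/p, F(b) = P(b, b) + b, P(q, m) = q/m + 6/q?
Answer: 202032/1595 ≈ 126.67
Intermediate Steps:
P(q, m) = 6/q + q/m
F(b) = 1 + b + 6/b (F(b) = (6/b + b/b) + b = (6/b + 1) + b = (1 + 6/b) + b = 1 + b + 6/b)
l(C, p) = (1 + (6 + C)/(-3 + p) + 6*(-3 + p)/(6 + C))/p (l(C, p) = (1 + (6 + C)/(p - 3) + 6/(((6 + C)/(p - 3))))/p = (1 + (6 + C)/(-3 + p) + 6/(((6 + C)/(-3 + p))))/p = (1 + (6 + C)/(-3 + p) + 6*((-3 + p)/(6 + C)))/p = (1 + (6 + C)/(-3 + p) + 6*(-3 + p)/(6 + C))/p)
l(y(2), -55)*(40 - 1*(-82)) = (((6 + 0)**2 + (-3 - 55)*(-12 + 0 + 6*(-55)))/((-55)*(-3 - 55)*(6 + 0)))*(40 - 1*(-82)) = (-1/55*(6**2 - 58*(-12 + 0 - 330))/(-58*6))*(40 + 82) = -1/55*(-1/58)*1/6*(36 - 58*(-342))*122 = -1/55*(-1/58)*1/6*(36 + 19836)*122 = -1/55*(-1/58)*1/6*19872*122 = (1656/1595)*122 = 202032/1595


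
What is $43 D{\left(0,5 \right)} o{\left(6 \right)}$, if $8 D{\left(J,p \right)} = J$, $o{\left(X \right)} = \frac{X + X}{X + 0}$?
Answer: $0$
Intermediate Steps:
$o{\left(X \right)} = 2$ ($o{\left(X \right)} = \frac{2 X}{X} = 2$)
$D{\left(J,p \right)} = \frac{J}{8}$
$43 D{\left(0,5 \right)} o{\left(6 \right)} = 43 \cdot \frac{1}{8} \cdot 0 \cdot 2 = 43 \cdot 0 \cdot 2 = 0 \cdot 2 = 0$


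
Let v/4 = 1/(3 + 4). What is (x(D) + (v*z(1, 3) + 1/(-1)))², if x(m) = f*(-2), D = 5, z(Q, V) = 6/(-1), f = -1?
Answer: 289/49 ≈ 5.8980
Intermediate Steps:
v = 4/7 (v = 4/(3 + 4) = 4/7 ≈ 0.57143)
z(Q, V) = -6 (z(Q, V) = 6*(-1) = -6)
x(m) = 2 (x(m) = -1*(-2) = 2)
(x(D) + (v*z(1, 3) + 1/(-1)))² = (2 + ((4/7)*(-6) + 1/(-1)))² = (2 + (-24/7 - 1))² = (2 - 31/7)² = (-17/7)² = 289/49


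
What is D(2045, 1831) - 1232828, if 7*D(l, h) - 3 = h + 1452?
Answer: -8626510/7 ≈ -1.2324e+6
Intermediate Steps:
D(l, h) = 1455/7 + h/7 (D(l, h) = 3/7 + (h + 1452)/7 = 3/7 + (1452 + h)/7 = 3/7 + (1452/7 + h/7) = 1455/7 + h/7)
D(2045, 1831) - 1232828 = (1455/7 + (⅐)*1831) - 1232828 = (1455/7 + 1831/7) - 1232828 = 3286/7 - 1232828 = -8626510/7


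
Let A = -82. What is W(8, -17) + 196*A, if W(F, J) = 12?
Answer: -16060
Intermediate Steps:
W(8, -17) + 196*A = 12 + 196*(-82) = 12 - 16072 = -16060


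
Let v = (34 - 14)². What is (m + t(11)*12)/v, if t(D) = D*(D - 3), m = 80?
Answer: 71/25 ≈ 2.8400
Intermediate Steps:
t(D) = D*(-3 + D)
v = 400 (v = 20² = 400)
(m + t(11)*12)/v = (80 + (11*(-3 + 11))*12)/400 = (80 + (11*8)*12)*(1/400) = (80 + 88*12)*(1/400) = (80 + 1056)*(1/400) = 1136*(1/400) = 71/25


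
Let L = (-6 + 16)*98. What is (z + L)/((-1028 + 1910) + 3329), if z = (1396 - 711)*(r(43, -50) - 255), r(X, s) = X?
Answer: -144240/4211 ≈ -34.253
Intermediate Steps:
L = 980 (L = 10*98 = 980)
z = -145220 (z = (1396 - 711)*(43 - 255) = 685*(-212) = -145220)
(z + L)/((-1028 + 1910) + 3329) = (-145220 + 980)/((-1028 + 1910) + 3329) = -144240/(882 + 3329) = -144240/4211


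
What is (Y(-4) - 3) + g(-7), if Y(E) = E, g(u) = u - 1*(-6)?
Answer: -8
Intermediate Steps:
g(u) = 6 + u (g(u) = u + 6 = 6 + u)
(Y(-4) - 3) + g(-7) = (-4 - 3) + (6 - 7) = -7 - 1 = -8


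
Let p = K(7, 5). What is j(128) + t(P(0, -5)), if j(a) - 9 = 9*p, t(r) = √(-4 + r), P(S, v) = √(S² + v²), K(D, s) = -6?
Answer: -44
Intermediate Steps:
p = -6
j(a) = -45 (j(a) = 9 + 9*(-6) = 9 - 54 = -45)
j(128) + t(P(0, -5)) = -45 + √(-4 + √(0² + (-5)²)) = -45 + √(-4 + √(0 + 25)) = -45 + √(-4 + √25) = -45 + √(-4 + 5) = -45 + √1 = -45 + 1 = -44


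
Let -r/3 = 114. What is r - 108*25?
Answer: -3042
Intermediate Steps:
r = -342 (r = -3*114 = -342)
r - 108*25 = -342 - 108*25 = -342 - 2700 = -3042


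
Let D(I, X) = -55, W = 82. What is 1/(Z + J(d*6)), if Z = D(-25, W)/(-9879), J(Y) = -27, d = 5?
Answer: -9879/266678 ≈ -0.037045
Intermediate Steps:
Z = 55/9879 (Z = -55/(-9879) = -55*(-1/9879) = 55/9879 ≈ 0.0055674)
1/(Z + J(d*6)) = 1/(55/9879 - 27) = 1/(-266678/9879) = -9879/266678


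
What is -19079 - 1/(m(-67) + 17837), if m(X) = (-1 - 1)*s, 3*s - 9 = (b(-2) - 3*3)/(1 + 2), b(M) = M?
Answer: -3062198588/160501 ≈ -19079.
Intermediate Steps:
s = 16/9 (s = 3 + ((-2 - 3*3)/(1 + 2))/3 = 3 + ((-2 - 9)/3)/3 = 3 + (-11*⅓)/3 = 3 + (⅓)*(-11/3) = 3 - 11/9 = 16/9 ≈ 1.7778)
m(X) = -32/9 (m(X) = (-1 - 1)*(16/9) = -2*16/9 = -32/9)
-19079 - 1/(m(-67) + 17837) = -19079 - 1/(-32/9 + 17837) = -19079 - 1/160501/9 = -19079 - 1*9/160501 = -19079 - 9/160501 = -3062198588/160501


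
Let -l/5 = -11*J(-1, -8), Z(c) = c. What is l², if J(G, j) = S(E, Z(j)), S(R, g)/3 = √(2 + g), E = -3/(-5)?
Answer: -163350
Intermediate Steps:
E = ⅗ (E = -3*(-⅕) = ⅗ ≈ 0.60000)
S(R, g) = 3*√(2 + g)
J(G, j) = 3*√(2 + j)
l = 165*I*√6 (l = -(-55)*3*√(2 - 8) = -(-55)*3*√(-6) = -(-55)*3*(I*√6) = -(-55)*3*I*√6 = -(-165)*I*√6 = 165*I*√6 ≈ 404.17*I)
l² = (165*I*√6)² = -163350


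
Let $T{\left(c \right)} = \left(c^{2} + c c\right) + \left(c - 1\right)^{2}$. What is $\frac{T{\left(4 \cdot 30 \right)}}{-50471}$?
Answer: $- \frac{42961}{50471} \approx -0.8512$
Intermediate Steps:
$T{\left(c \right)} = \left(-1 + c\right)^{2} + 2 c^{2}$ ($T{\left(c \right)} = \left(c^{2} + c^{2}\right) + \left(-1 + c\right)^{2} = 2 c^{2} + \left(-1 + c\right)^{2} = \left(-1 + c\right)^{2} + 2 c^{2}$)
$\frac{T{\left(4 \cdot 30 \right)}}{-50471} = \frac{\left(-1 + 4 \cdot 30\right)^{2} + 2 \left(4 \cdot 30\right)^{2}}{-50471} = \left(\left(-1 + 120\right)^{2} + 2 \cdot 120^{2}\right) \left(- \frac{1}{50471}\right) = \left(119^{2} + 2 \cdot 14400\right) \left(- \frac{1}{50471}\right) = \left(14161 + 28800\right) \left(- \frac{1}{50471}\right) = 42961 \left(- \frac{1}{50471}\right) = - \frac{42961}{50471}$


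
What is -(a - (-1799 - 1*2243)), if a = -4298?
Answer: 256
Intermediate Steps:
-(a - (-1799 - 1*2243)) = -(-4298 - (-1799 - 1*2243)) = -(-4298 - (-1799 - 2243)) = -(-4298 - 1*(-4042)) = -(-4298 + 4042) = -1*(-256) = 256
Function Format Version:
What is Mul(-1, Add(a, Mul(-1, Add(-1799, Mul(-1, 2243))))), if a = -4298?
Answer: 256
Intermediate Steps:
Mul(-1, Add(a, Mul(-1, Add(-1799, Mul(-1, 2243))))) = Mul(-1, Add(-4298, Mul(-1, Add(-1799, Mul(-1, 2243))))) = Mul(-1, Add(-4298, Mul(-1, Add(-1799, -2243)))) = Mul(-1, Add(-4298, Mul(-1, -4042))) = Mul(-1, Add(-4298, 4042)) = Mul(-1, -256) = 256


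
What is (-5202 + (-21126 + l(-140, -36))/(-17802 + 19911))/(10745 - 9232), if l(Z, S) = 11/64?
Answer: -703497205/204218688 ≈ -3.4448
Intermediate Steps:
l(Z, S) = 11/64 (l(Z, S) = 11*(1/64) = 11/64)
(-5202 + (-21126 + l(-140, -36))/(-17802 + 19911))/(10745 - 9232) = (-5202 + (-21126 + 11/64)/(-17802 + 19911))/(10745 - 9232) = (-5202 - 1352053/64/2109)/1513 = (-5202 - 1352053/64*1/2109)*(1/1513) = (-5202 - 1352053/134976)*(1/1513) = -703497205/134976*1/1513 = -703497205/204218688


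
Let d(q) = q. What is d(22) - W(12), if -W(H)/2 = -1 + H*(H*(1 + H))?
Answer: 3764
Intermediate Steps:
W(H) = 2 - 2*H²*(1 + H) (W(H) = -2*(-1 + H*(H*(1 + H))) = -2*(-1 + H²*(1 + H)) = 2 - 2*H²*(1 + H))
d(22) - W(12) = 22 - (2 - 2*12² - 2*12³) = 22 - (2 - 2*144 - 2*1728) = 22 - (2 - 288 - 3456) = 22 - 1*(-3742) = 22 + 3742 = 3764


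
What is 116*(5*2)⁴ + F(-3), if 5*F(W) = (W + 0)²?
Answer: 5800009/5 ≈ 1.1600e+6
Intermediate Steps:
F(W) = W²/5 (F(W) = (W + 0)²/5 = W²/5)
116*(5*2)⁴ + F(-3) = 116*(5*2)⁴ + (⅕)*(-3)² = 116*10⁴ + (⅕)*9 = 116*10000 + 9/5 = 1160000 + 9/5 = 5800009/5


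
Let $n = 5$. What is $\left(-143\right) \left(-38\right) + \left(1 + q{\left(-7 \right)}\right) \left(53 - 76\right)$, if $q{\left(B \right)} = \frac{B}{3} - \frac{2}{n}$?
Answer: $\frac{82108}{15} \approx 5473.9$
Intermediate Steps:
$q{\left(B \right)} = - \frac{2}{5} + \frac{B}{3}$ ($q{\left(B \right)} = \frac{B}{3} - \frac{2}{5} = - \frac{2}{5} + \frac{B}{3}$)
$\left(-143\right) \left(-38\right) + \left(1 + q{\left(-7 \right)}\right) \left(53 - 76\right) = \left(-143\right) \left(-38\right) + \left(1 + \left(- \frac{2}{5} + \frac{1}{3} \left(-7\right)\right)\right) \left(53 - 76\right) = 5434 + \left(1 - \frac{41}{15}\right) \left(-23\right) = 5434 - - \frac{598}{15} = 5434 + \frac{598}{15} = \frac{82108}{15}$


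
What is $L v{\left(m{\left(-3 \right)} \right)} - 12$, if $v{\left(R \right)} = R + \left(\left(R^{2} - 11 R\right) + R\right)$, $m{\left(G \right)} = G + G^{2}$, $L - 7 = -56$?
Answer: $870$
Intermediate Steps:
$L = -49$ ($L = 7 - 56 = -49$)
$v{\left(R \right)} = R^{2} - 9 R$ ($v{\left(R \right)} = R + \left(R^{2} - 10 R\right) = R^{2} - 9 R$)
$L v{\left(m{\left(-3 \right)} \right)} - 12 = - 49 - 3 \left(1 - 3\right) \left(-9 - 3 \left(1 - 3\right)\right) - 12 = - 49 \left(-3\right) \left(-2\right) \left(-9 - -6\right) - 12 = - 49 \cdot 6 \left(-9 + 6\right) - 12 = - 49 \cdot 6 \left(-3\right) - 12 = \left(-49\right) \left(-18\right) - 12 = 882 - 12 = 870$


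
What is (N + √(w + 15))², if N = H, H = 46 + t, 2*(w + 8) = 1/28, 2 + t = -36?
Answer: (224 + √5502)²/784 ≈ 113.40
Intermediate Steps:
t = -38 (t = -2 - 36 = -38)
w = -447/56 (w = -8 + (½)/28 = -8 + (½)*(1/28) = -8 + 1/56 = -447/56 ≈ -7.9821)
H = 8 (H = 46 - 38 = 8)
N = 8
(N + √(w + 15))² = (8 + √(-447/56 + 15))² = (8 + √(393/56))² = (8 + √5502/28)²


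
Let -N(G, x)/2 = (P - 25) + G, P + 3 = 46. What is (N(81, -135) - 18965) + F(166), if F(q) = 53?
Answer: -19110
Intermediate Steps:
P = 43 (P = -3 + 46 = 43)
N(G, x) = -36 - 2*G (N(G, x) = -2*((43 - 25) + G) = -2*(18 + G) = -36 - 2*G)
(N(81, -135) - 18965) + F(166) = ((-36 - 2*81) - 18965) + 53 = ((-36 - 162) - 18965) + 53 = (-198 - 18965) + 53 = -19163 + 53 = -19110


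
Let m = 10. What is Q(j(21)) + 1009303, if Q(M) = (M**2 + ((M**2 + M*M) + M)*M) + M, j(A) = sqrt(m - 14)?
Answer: 1009295 - 14*I ≈ 1.0093e+6 - 14.0*I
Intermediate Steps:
j(A) = 2*I (j(A) = sqrt(10 - 14) = sqrt(-4) = 2*I)
Q(M) = M + M**2 + M*(M + 2*M**2) (Q(M) = (M**2 + ((M**2 + M**2) + M)*M) + M = (M**2 + (2*M**2 + M)*M) + M = (M**2 + (M + 2*M**2)*M) + M = (M**2 + M*(M + 2*M**2)) + M = M + M**2 + M*(M + 2*M**2))
Q(j(21)) + 1009303 = (2*I)*(1 + 2*(2*I) + 2*(2*I)**2) + 1009303 = (2*I)*(1 + 4*I + 2*(-4)) + 1009303 = (2*I)*(1 + 4*I - 8) + 1009303 = (2*I)*(-7 + 4*I) + 1009303 = 2*I*(-7 + 4*I) + 1009303 = 1009303 + 2*I*(-7 + 4*I)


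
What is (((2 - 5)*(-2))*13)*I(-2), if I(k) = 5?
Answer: 390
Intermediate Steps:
(((2 - 5)*(-2))*13)*I(-2) = (((2 - 5)*(-2))*13)*5 = (-3*(-2)*13)*5 = (6*13)*5 = 78*5 = 390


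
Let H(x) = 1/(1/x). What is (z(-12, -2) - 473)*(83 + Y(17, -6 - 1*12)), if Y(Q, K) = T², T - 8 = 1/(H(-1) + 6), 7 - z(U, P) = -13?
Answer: -1701468/25 ≈ -68059.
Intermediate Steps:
z(U, P) = 20 (z(U, P) = 7 - 1*(-13) = 7 + 13 = 20)
H(x) = x
T = 41/5 (T = 8 + 1/(-1 + 6) = 8 + 1/5 = 8 + ⅕ = 41/5 ≈ 8.2000)
Y(Q, K) = 1681/25 (Y(Q, K) = (41/5)² = 1681/25)
(z(-12, -2) - 473)*(83 + Y(17, -6 - 1*12)) = (20 - 473)*(83 + 1681/25) = -453*3756/25 = -1701468/25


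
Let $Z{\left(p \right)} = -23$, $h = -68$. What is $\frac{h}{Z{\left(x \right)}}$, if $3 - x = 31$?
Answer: $\frac{68}{23} \approx 2.9565$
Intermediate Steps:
$x = -28$ ($x = 3 - 31 = -28$)
$\frac{h}{Z{\left(x \right)}} = - \frac{68}{-23} = \left(-68\right) \left(- \frac{1}{23}\right) = \frac{68}{23}$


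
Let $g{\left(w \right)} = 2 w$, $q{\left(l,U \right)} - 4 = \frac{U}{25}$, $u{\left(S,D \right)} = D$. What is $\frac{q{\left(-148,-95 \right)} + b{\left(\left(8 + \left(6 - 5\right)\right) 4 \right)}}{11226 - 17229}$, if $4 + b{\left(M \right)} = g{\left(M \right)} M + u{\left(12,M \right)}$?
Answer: $- \frac{13121}{30015} \approx -0.43715$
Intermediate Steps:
$q{\left(l,U \right)} = 4 + \frac{U}{25}$
$b{\left(M \right)} = -4 + M + 2 M^{2}$ ($b{\left(M \right)} = -4 + \left(2 M M + M\right) = -4 + \left(2 M^{2} + M\right) = -4 + \left(M + 2 M^{2}\right) = -4 + M + 2 M^{2}$)
$\frac{q{\left(-148,-95 \right)} + b{\left(\left(8 + \left(6 - 5\right)\right) 4 \right)}}{11226 - 17229} = \frac{\left(4 + \frac{1}{25} \left(-95\right)\right) + \left(-4 + \left(8 + \left(6 - 5\right)\right) 4 + 2 \left(\left(8 + \left(6 - 5\right)\right) 4\right)^{2}\right)}{11226 - 17229} = \frac{\left(4 - \frac{19}{5}\right) + \left(-4 + \left(8 + \left(6 - 5\right)\right) 4 + 2 \left(\left(8 + \left(6 - 5\right)\right) 4\right)^{2}\right)}{-6003} = \left(\frac{1}{5} + \left(-4 + \left(8 + 1\right) 4 + 2 \left(\left(8 + 1\right) 4\right)^{2}\right)\right) \left(- \frac{1}{6003}\right) = \left(\frac{1}{5} + \left(-4 + 9 \cdot 4 + 2 \left(9 \cdot 4\right)^{2}\right)\right) \left(- \frac{1}{6003}\right) = \left(\frac{1}{5} + \left(-4 + 36 + 2 \cdot 36^{2}\right)\right) \left(- \frac{1}{6003}\right) = \left(\frac{1}{5} + \left(-4 + 36 + 2 \cdot 1296\right)\right) \left(- \frac{1}{6003}\right) = \left(\frac{1}{5} + \left(-4 + 36 + 2592\right)\right) \left(- \frac{1}{6003}\right) = \left(\frac{1}{5} + 2624\right) \left(- \frac{1}{6003}\right) = \frac{13121}{5} \left(- \frac{1}{6003}\right) = - \frac{13121}{30015}$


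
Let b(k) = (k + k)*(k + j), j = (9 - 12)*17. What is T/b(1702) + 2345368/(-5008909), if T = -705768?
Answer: -4179026307146/7037522153909 ≈ -0.59382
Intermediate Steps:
j = -51 (j = -3*17 = -51)
b(k) = 2*k*(-51 + k) (b(k) = (k + k)*(k - 51) = (2*k)*(-51 + k) = 2*k*(-51 + k))
T/b(1702) + 2345368/(-5008909) = -705768*1/(3404*(-51 + 1702)) + 2345368/(-5008909) = -705768/(2*1702*1651) + 2345368*(-1/5008909) = -705768/5620004 - 2345368/5008909 = -705768*1/5620004 - 2345368/5008909 = -176442/1405001 - 2345368/5008909 = -4179026307146/7037522153909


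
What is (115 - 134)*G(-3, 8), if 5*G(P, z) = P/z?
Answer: 57/40 ≈ 1.4250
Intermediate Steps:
G(P, z) = P/(5*z) (G(P, z) = (P/z)/5 = P/(5*z))
(115 - 134)*G(-3, 8) = (115 - 134)*((⅕)*(-3)/8) = -19*(-3)/(5*8) = -19*(-3/40) = 57/40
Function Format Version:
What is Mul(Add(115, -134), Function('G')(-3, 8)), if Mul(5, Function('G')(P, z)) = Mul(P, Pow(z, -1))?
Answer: Rational(57, 40) ≈ 1.4250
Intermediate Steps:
Function('G')(P, z) = Mul(Rational(1, 5), P, Pow(z, -1)) (Function('G')(P, z) = Mul(Rational(1, 5), Mul(P, Pow(z, -1))) = Mul(Rational(1, 5), P, Pow(z, -1)))
Mul(Add(115, -134), Function('G')(-3, 8)) = Mul(Add(115, -134), Mul(Rational(1, 5), -3, Pow(8, -1))) = Mul(-19, Mul(Rational(1, 5), -3, Rational(1, 8))) = Mul(-19, Rational(-3, 40)) = Rational(57, 40)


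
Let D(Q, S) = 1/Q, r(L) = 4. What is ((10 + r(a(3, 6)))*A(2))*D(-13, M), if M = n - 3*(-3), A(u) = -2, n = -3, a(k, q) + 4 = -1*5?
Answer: 28/13 ≈ 2.1538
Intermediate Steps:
a(k, q) = -9 (a(k, q) = -4 - 1*5 = -4 - 5 = -9)
M = 6 (M = -3 - 3*(-3) = -3 + 9 = 6)
((10 + r(a(3, 6)))*A(2))*D(-13, M) = ((10 + 4)*(-2))/(-13) = (14*(-2))*(-1/13) = -28*(-1/13) = 28/13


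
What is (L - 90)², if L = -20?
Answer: 12100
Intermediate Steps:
(L - 90)² = (-20 - 90)² = (-110)² = 12100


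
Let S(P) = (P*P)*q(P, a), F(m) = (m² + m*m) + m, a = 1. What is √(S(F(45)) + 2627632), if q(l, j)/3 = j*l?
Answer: √206010099757 ≈ 4.5388e+5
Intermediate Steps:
q(l, j) = 3*j*l (q(l, j) = 3*(j*l) = 3*j*l)
F(m) = m + 2*m² (F(m) = (m² + m²) + m = 2*m² + m = m + 2*m²)
S(P) = 3*P³ (S(P) = (P*P)*(3*1*P) = P²*(3*P) = 3*P³)
√(S(F(45)) + 2627632) = √(3*(45*(1 + 2*45))³ + 2627632) = √(3*(45*(1 + 90))³ + 2627632) = √(3*(45*91)³ + 2627632) = √(3*4095³ + 2627632) = √(3*68669157375 + 2627632) = √(206007472125 + 2627632) = √206010099757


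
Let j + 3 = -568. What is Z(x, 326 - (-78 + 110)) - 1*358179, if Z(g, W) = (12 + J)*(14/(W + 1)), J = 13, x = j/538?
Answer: -21132491/59 ≈ -3.5818e+5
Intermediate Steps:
j = -571 (j = -3 - 568 = -571)
x = -571/538 ≈ -1.0613
Z(g, W) = 350/(1 + W) (Z(g, W) = (12 + 13)*(14/(W + 1)) = 25*(14/(1 + W)) = 350/(1 + W))
Z(x, 326 - (-78 + 110)) - 1*358179 = 350/(1 + (326 - (-78 + 110))) - 1*358179 = 350/(1 + (326 - 1*32)) - 358179 = 350/(1 + (326 - 32)) - 358179 = 350/(1 + 294) - 358179 = 350/295 - 358179 = 350*(1/295) - 358179 = 70/59 - 358179 = -21132491/59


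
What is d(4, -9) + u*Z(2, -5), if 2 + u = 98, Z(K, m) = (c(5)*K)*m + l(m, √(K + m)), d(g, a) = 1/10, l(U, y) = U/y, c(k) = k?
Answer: -47999/10 + 160*I*√3 ≈ -4799.9 + 277.13*I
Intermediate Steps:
d(g, a) = ⅒ (d(g, a) = 1*(⅒) = ⅒)
Z(K, m) = m/√(K + m) + 5*K*m (Z(K, m) = (5*K)*m + m/(√(K + m)) = 5*K*m + m/√(K + m) = m/√(K + m) + 5*K*m)
u = 96 (u = -2 + 98 = 96)
d(4, -9) + u*Z(2, -5) = ⅒ + 96*(-5/√(2 - 5) + 5*2*(-5)) = ⅒ + 96*(-(-5)*I*√3/3 - 50) = ⅒ + 96*(5*I*√3/3 - 50) = ⅒ + 96*(-50 + 5*I*√3/3) = ⅒ + (-4800 + 160*I*√3) = -47999/10 + 160*I*√3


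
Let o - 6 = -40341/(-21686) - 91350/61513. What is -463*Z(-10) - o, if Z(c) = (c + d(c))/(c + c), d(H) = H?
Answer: -89447548625/190567274 ≈ -469.38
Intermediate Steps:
Z(c) = 1 (Z(c) = (c + c)/(c + c) = (2*c)/((2*c)) = (2*c)*(1/(2*c)) = 1)
o = 1214900763/190567274 (o = 6 + (-40341/(-21686) - 91350/61513) = 6 + (-40341*(-1/21686) - 91350*1/61513) = 6 + (5763/3098 - 91350/61513) = 6 + 71497119/190567274 = 1214900763/190567274 ≈ 6.3752)
-463*Z(-10) - o = -463*1 - 1*1214900763/190567274 = -463 - 1214900763/190567274 = -89447548625/190567274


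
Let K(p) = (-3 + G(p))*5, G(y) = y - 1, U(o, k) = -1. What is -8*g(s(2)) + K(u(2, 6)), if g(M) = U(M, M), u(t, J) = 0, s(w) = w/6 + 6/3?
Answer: -12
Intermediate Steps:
s(w) = 2 + w/6 (s(w) = w*(⅙) + 6*(⅓) = w/6 + 2 = 2 + w/6)
G(y) = -1 + y
g(M) = -1
K(p) = -20 + 5*p (K(p) = (-3 + (-1 + p))*5 = (-4 + p)*5 = -20 + 5*p)
-8*g(s(2)) + K(u(2, 6)) = -8*(-1) + (-20 + 5*0) = 8 + (-20 + 0) = 8 - 20 = -12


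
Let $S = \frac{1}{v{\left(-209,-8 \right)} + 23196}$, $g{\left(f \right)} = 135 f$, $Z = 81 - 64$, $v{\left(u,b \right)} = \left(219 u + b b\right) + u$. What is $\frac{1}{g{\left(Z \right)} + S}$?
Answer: $\frac{22720}{52142399} \approx 0.00043573$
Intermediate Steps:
$v{\left(u,b \right)} = b^{2} + 220 u$ ($v{\left(u,b \right)} = \left(219 u + b^{2}\right) + u = \left(b^{2} + 219 u\right) + u = b^{2} + 220 u$)
$Z = 17$
$S = - \frac{1}{22720}$ ($S = \frac{1}{\left(\left(-8\right)^{2} + 220 \left(-209\right)\right) + 23196} = \frac{1}{\left(64 - 45980\right) + 23196} = \frac{1}{-45916 + 23196} = \frac{1}{-22720} = - \frac{1}{22720} \approx -4.4014 \cdot 10^{-5}$)
$\frac{1}{g{\left(Z \right)} + S} = \frac{1}{135 \cdot 17 - \frac{1}{22720}} = \frac{1}{2295 - \frac{1}{22720}} = \frac{1}{\frac{52142399}{22720}} = \frac{22720}{52142399}$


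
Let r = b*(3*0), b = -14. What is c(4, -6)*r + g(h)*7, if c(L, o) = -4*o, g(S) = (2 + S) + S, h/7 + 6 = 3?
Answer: -280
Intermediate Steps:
h = -21 (h = -42 + 7*3 = -42 + 21 = -21)
g(S) = 2 + 2*S
r = 0 (r = -42*0 = -14*0 = 0)
c(4, -6)*r + g(h)*7 = -4*(-6)*0 + (2 + 2*(-21))*7 = 24*0 + (2 - 42)*7 = 0 - 40*7 = 0 - 280 = -280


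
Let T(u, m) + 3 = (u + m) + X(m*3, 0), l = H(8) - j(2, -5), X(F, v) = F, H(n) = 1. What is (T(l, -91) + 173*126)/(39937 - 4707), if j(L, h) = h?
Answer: 1649/2710 ≈ 0.60849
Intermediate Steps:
l = 6 (l = 1 - 1*(-5) = 1 + 5 = 6)
T(u, m) = -3 + u + 4*m (T(u, m) = -3 + ((u + m) + m*3) = -3 + ((m + u) + 3*m) = -3 + (u + 4*m) = -3 + u + 4*m)
(T(l, -91) + 173*126)/(39937 - 4707) = ((-3 + 6 + 4*(-91)) + 173*126)/(39937 - 4707) = ((-3 + 6 - 364) + 21798)/35230 = (-361 + 21798)*(1/35230) = 21437*(1/35230) = 1649/2710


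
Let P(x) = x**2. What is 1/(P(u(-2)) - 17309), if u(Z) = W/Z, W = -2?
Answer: -1/17308 ≈ -5.7777e-5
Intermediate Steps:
u(Z) = -2/Z
1/(P(u(-2)) - 17309) = 1/((-2/(-2))**2 - 17309) = 1/((-2*(-1/2))**2 - 17309) = 1/(1**2 - 17309) = 1/(1 - 17309) = 1/(-17308) = -1/17308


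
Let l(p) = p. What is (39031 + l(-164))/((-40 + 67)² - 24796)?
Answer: -38867/24067 ≈ -1.6150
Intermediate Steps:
(39031 + l(-164))/((-40 + 67)² - 24796) = (39031 - 164)/((-40 + 67)² - 24796) = 38867/(27² - 24796) = 38867/(729 - 24796) = 38867/(-24067) = 38867*(-1/24067) = -38867/24067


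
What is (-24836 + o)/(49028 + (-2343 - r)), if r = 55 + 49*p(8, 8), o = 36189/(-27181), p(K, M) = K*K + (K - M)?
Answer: -675103505/1182210414 ≈ -0.57105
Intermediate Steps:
p(K, M) = K + K**2 - M (p(K, M) = K**2 + (K - M) = K + K**2 - M)
o = -36189/27181 (o = 36189*(-1/27181) = -36189/27181 ≈ -1.3314)
r = 3191 (r = 55 + 49*(8 + 8**2 - 1*8) = 55 + 49*(8 + 64 - 8) = 55 + 49*64 = 55 + 3136 = 3191)
(-24836 + o)/(49028 + (-2343 - r)) = (-24836 - 36189/27181)/(49028 + (-2343 - 1*3191)) = -675103505/(27181*(49028 + (-2343 - 3191))) = -675103505/(27181*(49028 - 5534)) = -675103505/27181/43494 = -675103505/27181*1/43494 = -675103505/1182210414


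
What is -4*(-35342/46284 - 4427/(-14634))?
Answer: 52049260/28221669 ≈ 1.8443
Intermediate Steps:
-4*(-35342/46284 - 4427/(-14634)) = -4*(-35342*1/46284 - 4427*(-1/14634)) = -4*(-17671/23142 + 4427/14634) = -4*(-13012315/28221669) = 52049260/28221669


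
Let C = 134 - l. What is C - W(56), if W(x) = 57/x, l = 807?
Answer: -37745/56 ≈ -674.02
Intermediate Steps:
C = -673 (C = 134 - 1*807 = 134 - 807 = -673)
C - W(56) = -673 - 57/56 = -37745/56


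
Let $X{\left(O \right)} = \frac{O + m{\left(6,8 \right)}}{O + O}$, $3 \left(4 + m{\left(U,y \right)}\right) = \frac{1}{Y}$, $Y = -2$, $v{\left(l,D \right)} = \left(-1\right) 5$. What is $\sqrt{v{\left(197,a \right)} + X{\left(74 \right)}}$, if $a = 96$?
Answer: $\frac{i \sqrt{892662}}{444} \approx 2.1279 i$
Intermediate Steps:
$v{\left(l,D \right)} = -5$
$m{\left(U,y \right)} = - \frac{25}{6}$ ($m{\left(U,y \right)} = -4 + \frac{1}{3 \left(-2\right)} = -4 + \frac{1}{3} \left(- \frac{1}{2}\right) = -4 - \frac{1}{6} = - \frac{25}{6}$)
$X{\left(O \right)} = \frac{- \frac{25}{6} + O}{2 O}$ ($X{\left(O \right)} = \frac{O - \frac{25}{6}}{O + O} = \frac{- \frac{25}{6} + O}{2 O}$)
$\sqrt{v{\left(197,a \right)} + X{\left(74 \right)}} = \sqrt{-5 + \frac{-25 + 6 \cdot 74}{12 \cdot 74}} = \sqrt{-5 + \frac{1}{12} \cdot \frac{1}{74} \left(-25 + 444\right)} = \sqrt{-5 + \frac{1}{12} \cdot \frac{1}{74} \cdot 419} = \sqrt{-5 + \frac{419}{888}} = \sqrt{- \frac{4021}{888}} = \frac{i \sqrt{892662}}{444}$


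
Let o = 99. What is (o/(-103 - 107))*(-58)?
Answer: 957/35 ≈ 27.343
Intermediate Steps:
(o/(-103 - 107))*(-58) = (99/(-103 - 107))*(-58) = (99/(-210))*(-58) = -1/210*99*(-58) = -33/70*(-58) = 957/35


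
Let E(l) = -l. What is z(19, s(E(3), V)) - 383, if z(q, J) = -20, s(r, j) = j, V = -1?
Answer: -403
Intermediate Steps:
z(19, s(E(3), V)) - 383 = -20 - 383 = -403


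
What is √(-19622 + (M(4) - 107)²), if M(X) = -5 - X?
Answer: I*√6166 ≈ 78.524*I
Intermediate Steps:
√(-19622 + (M(4) - 107)²) = √(-19622 + ((-5 - 1*4) - 107)²) = √(-19622 + ((-5 - 4) - 107)²) = √(-19622 + (-9 - 107)²) = √(-19622 + (-116)²) = √(-19622 + 13456) = √(-6166) = I*√6166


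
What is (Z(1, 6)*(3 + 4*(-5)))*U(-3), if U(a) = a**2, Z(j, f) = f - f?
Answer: 0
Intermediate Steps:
Z(j, f) = 0
(Z(1, 6)*(3 + 4*(-5)))*U(-3) = (0*(3 + 4*(-5)))*(-3)**2 = (0*(3 - 20))*9 = (0*(-17))*9 = 0*9 = 0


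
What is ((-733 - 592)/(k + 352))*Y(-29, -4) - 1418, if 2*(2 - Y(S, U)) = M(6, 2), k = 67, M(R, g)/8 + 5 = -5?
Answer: -649792/419 ≈ -1550.8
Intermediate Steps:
M(R, g) = -80 (M(R, g) = -40 + 8*(-5) = -40 - 40 = -80)
Y(S, U) = 42 (Y(S, U) = 2 - ½*(-80) = 2 + 40 = 42)
((-733 - 592)/(k + 352))*Y(-29, -4) - 1418 = ((-733 - 592)/(67 + 352))*42 - 1418 = -1325/419*42 - 1418 = -55650/419 - 1418 = -649792/419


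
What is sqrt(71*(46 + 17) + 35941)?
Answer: 11*sqrt(334) ≈ 201.03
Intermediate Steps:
sqrt(71*(46 + 17) + 35941) = sqrt(71*63 + 35941) = sqrt(4473 + 35941) = sqrt(40414) = 11*sqrt(334)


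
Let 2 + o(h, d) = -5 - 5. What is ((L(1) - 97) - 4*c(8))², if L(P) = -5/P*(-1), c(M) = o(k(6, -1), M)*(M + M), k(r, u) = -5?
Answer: 456976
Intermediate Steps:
o(h, d) = -12 (o(h, d) = -2 + (-5 - 5) = -2 - 10 = -12)
c(M) = -24*M (c(M) = -12*(M + M) = -24*M)
L(P) = 5/P
((L(1) - 97) - 4*c(8))² = ((5/1 - 97) - (-96)*8)² = ((5*1 - 97) - 4*(-192))² = ((5 - 97) + 768)² = (-92 + 768)² = 676² = 456976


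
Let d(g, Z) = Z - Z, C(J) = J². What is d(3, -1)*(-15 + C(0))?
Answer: 0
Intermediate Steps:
d(g, Z) = 0
d(3, -1)*(-15 + C(0)) = 0*(-15 + 0²) = 0*(-15 + 0) = 0*(-15) = 0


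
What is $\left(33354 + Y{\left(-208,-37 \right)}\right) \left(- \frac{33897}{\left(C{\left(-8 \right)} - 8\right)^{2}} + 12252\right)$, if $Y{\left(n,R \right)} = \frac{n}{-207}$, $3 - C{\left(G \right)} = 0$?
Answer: $\frac{208978077762}{575} \approx 3.6344 \cdot 10^{8}$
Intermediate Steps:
$C{\left(G \right)} = 3$ ($C{\left(G \right)} = 3 - 0 = 3 + 0 = 3$)
$Y{\left(n,R \right)} = - \frac{n}{207}$ ($Y{\left(n,R \right)} = n \left(- \frac{1}{207}\right) = - \frac{n}{207}$)
$\left(33354 + Y{\left(-208,-37 \right)}\right) \left(- \frac{33897}{\left(C{\left(-8 \right)} - 8\right)^{2}} + 12252\right) = \left(33354 - - \frac{208}{207}\right) \left(- \frac{33897}{\left(3 - 8\right)^{2}} + 12252\right) = \left(33354 + \frac{208}{207}\right) \left(- \frac{33897}{\left(-5\right)^{2}} + 12252\right) = \frac{6904486 \left(- \frac{33897}{25} + 12252\right)}{207} = \frac{6904486}{207} \cdot \frac{272403}{25} = \frac{208978077762}{575}$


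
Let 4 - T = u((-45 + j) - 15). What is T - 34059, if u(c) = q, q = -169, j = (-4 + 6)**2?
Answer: -33886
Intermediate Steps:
j = 4 (j = 2**2 = 4)
u(c) = -169
T = 173 (T = 4 - 1*(-169) = 4 + 169 = 173)
T - 34059 = 173 - 34059 = -33886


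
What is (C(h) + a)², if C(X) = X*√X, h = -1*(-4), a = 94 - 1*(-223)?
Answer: 105625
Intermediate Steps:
a = 317 (a = 94 + 223 = 317)
h = 4
C(X) = X^(3/2)
(C(h) + a)² = (4^(3/2) + 317)² = (8 + 317)² = 325² = 105625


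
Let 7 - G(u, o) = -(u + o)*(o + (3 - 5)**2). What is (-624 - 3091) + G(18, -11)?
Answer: -3757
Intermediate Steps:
G(u, o) = 7 + (4 + o)*(o + u) (G(u, o) = 7 - (-1)*(u + o)*(o + (3 - 5)**2) = 7 - (-1)*(o + u)*(o + (-2)**2) = 7 - (-1)*(o + u)*(o + 4) = 7 - (-1)*(o + u)*(4 + o) = 7 - (-1)*(4 + o)*(o + u) = 7 + (4 + o)*(o + u))
(-624 - 3091) + G(18, -11) = (-624 - 3091) + (7 + (-11)**2 + 4*(-11) + 4*18 - 11*18) = -3715 + (7 + 121 - 44 + 72 - 198) = -3715 - 42 = -3757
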